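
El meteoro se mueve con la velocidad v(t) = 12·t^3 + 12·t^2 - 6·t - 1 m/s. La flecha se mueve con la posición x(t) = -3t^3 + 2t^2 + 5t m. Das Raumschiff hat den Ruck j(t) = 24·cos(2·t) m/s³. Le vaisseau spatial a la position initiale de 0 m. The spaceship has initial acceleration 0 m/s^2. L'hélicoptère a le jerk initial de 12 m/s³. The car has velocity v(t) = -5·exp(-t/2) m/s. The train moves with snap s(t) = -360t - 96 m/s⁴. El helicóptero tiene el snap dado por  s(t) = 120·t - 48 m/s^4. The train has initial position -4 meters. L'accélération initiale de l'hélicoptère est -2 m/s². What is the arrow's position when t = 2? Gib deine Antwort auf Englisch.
Using x(t) = -3·t^3 + 2·t^2 + 5·t and substituting t = 2, we find x = -6.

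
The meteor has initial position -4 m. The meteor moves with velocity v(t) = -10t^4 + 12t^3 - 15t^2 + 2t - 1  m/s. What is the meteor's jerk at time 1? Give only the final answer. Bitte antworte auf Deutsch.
Die Antwort ist -78.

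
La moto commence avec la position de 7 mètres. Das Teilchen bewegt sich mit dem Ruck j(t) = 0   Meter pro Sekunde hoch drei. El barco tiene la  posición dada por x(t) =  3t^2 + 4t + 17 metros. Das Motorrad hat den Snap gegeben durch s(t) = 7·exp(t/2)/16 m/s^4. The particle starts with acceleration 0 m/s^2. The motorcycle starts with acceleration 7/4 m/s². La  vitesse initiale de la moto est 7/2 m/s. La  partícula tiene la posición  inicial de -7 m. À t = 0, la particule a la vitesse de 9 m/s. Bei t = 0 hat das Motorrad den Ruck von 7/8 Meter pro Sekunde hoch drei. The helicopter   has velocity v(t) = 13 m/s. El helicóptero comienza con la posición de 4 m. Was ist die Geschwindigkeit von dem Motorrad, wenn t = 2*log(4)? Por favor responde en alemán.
Ausgehend von dem Snap s(t) = 7·exp(t/2)/16, nehmen wir 3 Integrale. Die Stammfunktion von dem Snap ist der Ruck. Mit j(0) = 7/8 erhalten wir j(t) = 7·exp(t/2)/8. Die Stammfunktion von dem Ruck ist die Beschleunigung. Mit a(0) = 7/4 erhalten wir a(t) = 7·exp(t/2)/4. Das Integral von der Beschleunigung, mit v(0) = 7/2, ergibt die Geschwindigkeit: v(t) = 7·exp(t/2)/2. Wir haben die Geschwindigkeit v(t) = 7·exp(t/2)/2. Durch Einsetzen von t = 2*log(4): v(2*log(4)) = 14.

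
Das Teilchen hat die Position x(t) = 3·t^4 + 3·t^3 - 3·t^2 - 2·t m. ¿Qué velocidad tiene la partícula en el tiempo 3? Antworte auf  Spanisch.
Para resolver esto, necesitamos tomar 1 derivada de nuestra ecuación de la posición x(t) = 3·t^4 + 3·t^3 - 3·t^2 - 2·t. Derivando la posición, obtenemos la velocidad: v(t) = 12·t^3 + 9·t^2 - 6·t - 2. De la ecuación de la velocidad v(t) = 12·t^3 + 9·t^2 - 6·t - 2, sustituimos t = 3 para obtener v = 385.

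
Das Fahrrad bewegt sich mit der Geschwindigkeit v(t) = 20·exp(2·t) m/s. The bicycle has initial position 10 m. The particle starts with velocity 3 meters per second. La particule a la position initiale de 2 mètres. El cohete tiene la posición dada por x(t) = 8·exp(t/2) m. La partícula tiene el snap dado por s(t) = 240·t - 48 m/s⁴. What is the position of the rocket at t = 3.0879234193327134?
We have position x(t) = 8·exp(t/2). Substituting t = 3.0879234193327134: x(3.0879234193327134) = 37.4648534195951.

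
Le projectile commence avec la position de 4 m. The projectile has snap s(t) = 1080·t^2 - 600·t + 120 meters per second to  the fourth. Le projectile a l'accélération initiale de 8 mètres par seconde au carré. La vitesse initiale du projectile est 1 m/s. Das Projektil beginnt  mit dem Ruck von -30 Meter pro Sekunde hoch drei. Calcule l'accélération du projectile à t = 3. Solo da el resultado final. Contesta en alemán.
Die Beschleunigung bei t = 3 ist a = 5048.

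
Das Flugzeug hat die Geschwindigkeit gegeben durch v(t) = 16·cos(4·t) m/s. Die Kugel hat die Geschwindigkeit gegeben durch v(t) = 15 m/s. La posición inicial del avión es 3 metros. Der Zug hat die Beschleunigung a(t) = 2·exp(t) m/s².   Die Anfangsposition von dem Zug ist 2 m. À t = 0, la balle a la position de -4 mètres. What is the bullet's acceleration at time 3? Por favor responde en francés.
En partant de la vitesse v(t) = 15, nous prenons 1 dérivée. La dérivée de la vitesse donne l'accélération: a(t) = 0. De l'équation de l'accélération a(t) = 0, nous substituons t = 3 pour obtenir a = 0.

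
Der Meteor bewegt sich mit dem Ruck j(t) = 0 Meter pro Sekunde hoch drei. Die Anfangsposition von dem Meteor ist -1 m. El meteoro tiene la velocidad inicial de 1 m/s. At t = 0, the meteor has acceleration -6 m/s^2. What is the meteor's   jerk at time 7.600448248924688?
We have jerk j(t) = 0. Substituting t = 7.600448248924688: j(7.600448248924688) = 0.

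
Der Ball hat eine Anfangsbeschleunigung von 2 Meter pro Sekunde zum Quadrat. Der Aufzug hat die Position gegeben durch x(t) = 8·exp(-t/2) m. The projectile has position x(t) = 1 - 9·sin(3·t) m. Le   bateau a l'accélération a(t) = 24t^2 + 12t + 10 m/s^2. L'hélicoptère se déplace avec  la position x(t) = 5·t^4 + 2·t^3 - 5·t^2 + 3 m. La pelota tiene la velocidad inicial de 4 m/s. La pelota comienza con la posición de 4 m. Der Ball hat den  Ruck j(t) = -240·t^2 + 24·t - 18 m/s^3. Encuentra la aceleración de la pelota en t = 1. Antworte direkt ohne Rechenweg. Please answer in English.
The acceleration at t = 1 is a = -84.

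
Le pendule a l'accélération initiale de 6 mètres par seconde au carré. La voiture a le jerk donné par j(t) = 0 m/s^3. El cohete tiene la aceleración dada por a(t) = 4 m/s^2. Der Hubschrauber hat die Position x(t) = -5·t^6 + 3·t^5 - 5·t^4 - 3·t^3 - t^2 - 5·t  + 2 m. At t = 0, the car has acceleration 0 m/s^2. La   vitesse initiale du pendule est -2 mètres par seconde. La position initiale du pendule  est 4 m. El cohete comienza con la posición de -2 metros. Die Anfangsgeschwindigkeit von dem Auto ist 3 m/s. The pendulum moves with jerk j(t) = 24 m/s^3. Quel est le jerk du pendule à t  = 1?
En utilisant j(t) = 24 et en substituant t = 1, nous trouvons j = 24.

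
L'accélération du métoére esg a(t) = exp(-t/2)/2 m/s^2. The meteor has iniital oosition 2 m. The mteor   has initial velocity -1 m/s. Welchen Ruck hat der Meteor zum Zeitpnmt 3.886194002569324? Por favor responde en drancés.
En partant de l'accélération a(t) = exp(-t/2)/2, nous prenons 1 dérivée. En dérivant l'accélération, nous obtenons le jerk: j(t) = -exp(-t/2)/4. En utilisant j(t) = -exp(-t/2)/4 et en substituant t = 3.886194002569324, nous trouvons j = -0.0358148967279964.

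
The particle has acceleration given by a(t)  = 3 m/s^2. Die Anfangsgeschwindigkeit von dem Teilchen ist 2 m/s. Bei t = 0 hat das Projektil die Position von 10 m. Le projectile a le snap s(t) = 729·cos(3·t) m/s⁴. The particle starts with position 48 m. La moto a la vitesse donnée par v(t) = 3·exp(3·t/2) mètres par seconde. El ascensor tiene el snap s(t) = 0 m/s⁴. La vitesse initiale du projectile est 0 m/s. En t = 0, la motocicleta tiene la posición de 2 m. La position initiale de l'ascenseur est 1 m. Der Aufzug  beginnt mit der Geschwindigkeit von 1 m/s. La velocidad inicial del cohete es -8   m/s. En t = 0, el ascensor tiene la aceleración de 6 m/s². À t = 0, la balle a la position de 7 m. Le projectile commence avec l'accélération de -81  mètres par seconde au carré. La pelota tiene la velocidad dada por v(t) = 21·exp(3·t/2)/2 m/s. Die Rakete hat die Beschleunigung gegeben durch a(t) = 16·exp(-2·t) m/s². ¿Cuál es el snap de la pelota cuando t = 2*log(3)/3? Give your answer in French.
Pour résoudre ceci, nous devons prendre 3 dérivées de notre équation de la vitesse v(t) = 21·exp(3·t/2)/2. En dérivant la vitesse, nous obtenons l'accélération: a(t) = 63·exp(3·t/2)/4. En dérivant l'accélération, nous obtenons le jerk: j(t) = 189·exp(3·t/2)/8. En prenant d/dt de j(t), nous trouvons s(t) = 567·exp(3·t/2)/16. En utilisant s(t) = 567·exp(3·t/2)/16 et en substituant t = 2*log(3)/3, nous trouvons s = 1701/16.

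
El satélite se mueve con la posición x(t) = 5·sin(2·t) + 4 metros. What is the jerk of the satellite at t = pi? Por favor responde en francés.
En partant de la position x(t) = 5·sin(2·t) + 4, nous prenons 3 dérivées. En prenant d/dt de x(t), nous trouvons v(t) = 10·cos(2·t). En prenant d/dt de v(t), nous trouvons a(t) = -20·sin(2·t). La dérivée de l'accélération donne le jerk: j(t) = -40·cos(2·t). Nous avons le jerk j(t) = -40·cos(2·t). En substituant t = pi: j(pi) = -40.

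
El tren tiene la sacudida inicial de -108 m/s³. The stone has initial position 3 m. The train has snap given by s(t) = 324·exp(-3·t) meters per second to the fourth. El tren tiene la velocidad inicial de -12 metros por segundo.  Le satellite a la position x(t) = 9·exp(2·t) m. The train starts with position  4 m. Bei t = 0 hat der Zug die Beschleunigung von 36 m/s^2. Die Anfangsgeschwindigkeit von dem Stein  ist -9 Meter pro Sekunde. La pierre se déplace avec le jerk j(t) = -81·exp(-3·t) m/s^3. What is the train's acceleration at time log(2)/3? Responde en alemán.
Wir müssen die Stammfunktion unserer Gleichung für den Snap s(t) = 324·exp(-3·t) 2-mal finden. Die Stammfunktion von dem Snap, mit j(0) = -108, ergibt den Ruck: j(t) = -108·exp(-3·t). Das Integral von dem Ruck ist die Beschleunigung. Mit a(0) = 36 erhalten wir a(t) = 36·exp(-3·t). Mit a(t) = 36·exp(-3·t) und Einsetzen von t = log(2)/3, finden wir a = 18.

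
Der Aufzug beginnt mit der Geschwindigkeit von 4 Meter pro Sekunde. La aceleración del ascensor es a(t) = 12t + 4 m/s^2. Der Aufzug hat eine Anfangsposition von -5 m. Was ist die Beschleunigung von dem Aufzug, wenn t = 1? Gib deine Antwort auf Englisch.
We have acceleration a(t) = 12·t + 4. Substituting t = 1: a(1) = 16.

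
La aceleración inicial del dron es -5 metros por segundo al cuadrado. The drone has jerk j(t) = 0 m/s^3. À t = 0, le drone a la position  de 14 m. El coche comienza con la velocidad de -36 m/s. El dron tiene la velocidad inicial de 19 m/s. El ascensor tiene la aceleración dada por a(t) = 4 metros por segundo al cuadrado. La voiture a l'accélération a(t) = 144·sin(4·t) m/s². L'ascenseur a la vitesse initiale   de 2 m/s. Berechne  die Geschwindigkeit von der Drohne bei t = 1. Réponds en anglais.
To find the answer, we compute 2 integrals of j(t) = 0. Finding the antiderivative of j(t) and using a(0) = -5: a(t) = -5. Finding the antiderivative of a(t) and using v(0) = 19: v(t) = 19 - 5·t. Using v(t) = 19 - 5·t and substituting t = 1, we find v = 14.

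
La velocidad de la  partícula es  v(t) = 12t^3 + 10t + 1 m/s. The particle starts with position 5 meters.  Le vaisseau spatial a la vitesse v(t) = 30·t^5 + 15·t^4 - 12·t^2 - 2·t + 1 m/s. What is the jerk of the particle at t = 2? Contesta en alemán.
Um dies zu lösen, müssen wir 2 Ableitungen unserer Gleichung für die Geschwindigkeit v(t) = 12·t^3 + 10·t + 1 nehmen. Durch Ableiten von der Geschwindigkeit erhalten wir die Beschleunigung: a(t) = 36·t^2 + 10. Durch Ableiten von der Beschleunigung erhalten wir den Ruck: j(t) = 72·t. Mit j(t) = 72·t und Einsetzen von t = 2, finden wir j = 144.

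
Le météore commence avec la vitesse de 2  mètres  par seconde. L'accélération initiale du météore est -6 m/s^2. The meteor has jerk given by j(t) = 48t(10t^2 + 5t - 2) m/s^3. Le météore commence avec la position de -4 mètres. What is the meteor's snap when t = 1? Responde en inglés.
Starting from jerk j(t) = 48·t·(10·t^2 + 5·t - 2), we take 1 derivative. Taking d/dt of j(t), we find s(t) = 480·t^2 + 48·t·(20·t + 5) + 240·t - 96. Using s(t) = 480·t^2 + 48·t·(20·t + 5) + 240·t - 96 and substituting t = 1, we find s = 1824.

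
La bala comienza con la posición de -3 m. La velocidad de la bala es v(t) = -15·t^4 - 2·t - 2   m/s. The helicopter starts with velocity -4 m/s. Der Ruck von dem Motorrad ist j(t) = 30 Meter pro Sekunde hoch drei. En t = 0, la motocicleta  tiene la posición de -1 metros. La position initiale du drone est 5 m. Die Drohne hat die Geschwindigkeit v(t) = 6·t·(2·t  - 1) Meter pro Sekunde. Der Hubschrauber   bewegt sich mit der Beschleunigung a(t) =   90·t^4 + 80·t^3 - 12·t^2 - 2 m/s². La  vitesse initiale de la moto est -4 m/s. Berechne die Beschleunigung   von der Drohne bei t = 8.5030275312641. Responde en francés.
En partant de la vitesse v(t) = 6·t·(2·t - 1), nous prenons 1 dérivée. La dérivée de la vitesse donne l'accélération: a(t) = 24·t - 6. De l'équation de l'accélération a(t) = 24·t - 6, nous substituons t = 8.5030275312641 pour obtenir a = 198.072660750338.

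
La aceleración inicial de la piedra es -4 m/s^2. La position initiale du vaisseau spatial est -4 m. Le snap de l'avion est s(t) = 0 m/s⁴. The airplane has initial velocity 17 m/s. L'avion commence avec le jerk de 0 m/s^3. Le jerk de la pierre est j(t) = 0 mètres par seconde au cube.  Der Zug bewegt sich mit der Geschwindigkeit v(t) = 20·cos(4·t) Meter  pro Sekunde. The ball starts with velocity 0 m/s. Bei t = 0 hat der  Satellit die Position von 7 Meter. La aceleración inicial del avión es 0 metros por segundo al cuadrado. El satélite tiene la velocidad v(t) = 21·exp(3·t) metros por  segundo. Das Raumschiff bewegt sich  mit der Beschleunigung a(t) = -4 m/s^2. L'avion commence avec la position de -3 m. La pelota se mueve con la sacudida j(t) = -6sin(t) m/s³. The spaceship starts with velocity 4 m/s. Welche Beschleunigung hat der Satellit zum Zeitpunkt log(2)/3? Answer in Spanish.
Partiendo de la velocidad v(t) = 21·exp(3·t), tomamos 1 derivada. Derivando la velocidad, obtenemos la aceleración: a(t) = 63·exp(3·t). Usando a(t) = 63·exp(3·t) y sustituyendo t = log(2)/3, encontramos a = 126.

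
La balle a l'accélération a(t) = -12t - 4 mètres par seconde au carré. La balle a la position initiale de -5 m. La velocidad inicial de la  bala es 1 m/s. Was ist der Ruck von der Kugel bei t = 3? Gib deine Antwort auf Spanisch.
Debemos derivar nuestra ecuación de la aceleración a(t) = -12·t - 4 1 vez. Derivando la aceleración, obtenemos la sacudida: j(t) = -12. Usando j(t) = -12 y sustituyendo t = 3, encontramos j = -12.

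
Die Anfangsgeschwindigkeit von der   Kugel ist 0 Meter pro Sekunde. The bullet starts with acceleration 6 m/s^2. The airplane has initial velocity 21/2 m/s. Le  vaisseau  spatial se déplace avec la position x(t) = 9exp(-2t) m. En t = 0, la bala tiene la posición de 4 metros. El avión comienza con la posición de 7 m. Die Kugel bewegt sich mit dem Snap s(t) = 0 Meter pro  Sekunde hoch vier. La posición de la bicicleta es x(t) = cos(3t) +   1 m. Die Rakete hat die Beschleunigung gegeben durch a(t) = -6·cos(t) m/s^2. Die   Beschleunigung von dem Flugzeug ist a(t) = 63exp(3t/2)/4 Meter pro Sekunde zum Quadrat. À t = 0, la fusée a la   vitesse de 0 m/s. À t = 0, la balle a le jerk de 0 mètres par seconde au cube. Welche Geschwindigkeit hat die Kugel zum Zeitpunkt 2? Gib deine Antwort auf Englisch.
We need to integrate our snap equation s(t) = 0 3 times. Taking ∫s(t)dt and applying j(0) = 0, we find j(t) = 0. The integral of jerk, with a(0) = 6, gives acceleration: a(t) = 6. The integral of acceleration, with v(0) = 0, gives velocity: v(t) = 6·t. From the given velocity equation v(t) = 6·t, we substitute t = 2 to get v = 12.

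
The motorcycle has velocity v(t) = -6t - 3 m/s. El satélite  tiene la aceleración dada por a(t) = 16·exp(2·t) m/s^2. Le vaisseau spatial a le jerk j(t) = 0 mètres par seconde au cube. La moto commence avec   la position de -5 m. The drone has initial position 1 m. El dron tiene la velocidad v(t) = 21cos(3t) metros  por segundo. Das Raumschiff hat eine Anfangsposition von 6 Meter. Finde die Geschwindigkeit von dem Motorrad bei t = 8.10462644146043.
Wir haben die Geschwindigkeit v(t) = -6·t - 3. Durch Einsetzen von t = 8.10462644146043: v(8.10462644146043) = -51.6277586487626.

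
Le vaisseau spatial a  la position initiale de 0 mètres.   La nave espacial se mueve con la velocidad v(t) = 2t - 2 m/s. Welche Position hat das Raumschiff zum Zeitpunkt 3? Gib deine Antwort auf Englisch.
To find the answer, we compute 1 integral of v(t) = 2·t - 2. Finding the integral of v(t) and using x(0) = 0: x(t) = t^2 - 2·t. Using x(t) = t^2 - 2·t and substituting t = 3, we find x = 3.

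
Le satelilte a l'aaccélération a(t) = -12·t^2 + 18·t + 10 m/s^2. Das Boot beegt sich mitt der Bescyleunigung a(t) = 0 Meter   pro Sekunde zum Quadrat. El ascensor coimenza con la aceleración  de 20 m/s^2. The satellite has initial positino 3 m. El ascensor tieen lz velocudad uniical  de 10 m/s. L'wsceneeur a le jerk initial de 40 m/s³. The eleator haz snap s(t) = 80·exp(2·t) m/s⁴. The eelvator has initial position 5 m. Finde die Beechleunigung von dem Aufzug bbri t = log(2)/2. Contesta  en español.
Debemos encontrar la integral de nuestra ecuación del snap s(t) = 80·exp(2·t) 2 veces. Tomando ∫s(t)dt y aplicando j(0) = 40, encontramos j(t) = 40·exp(2·t). La integral de la sacudida, con a(0) = 20, da la aceleración: a(t) = 20·exp(2·t). Tenemos la aceleración a(t) = 20·exp(2·t). Sustituyendo t = log(2)/2: a(log(2)/2) = 40.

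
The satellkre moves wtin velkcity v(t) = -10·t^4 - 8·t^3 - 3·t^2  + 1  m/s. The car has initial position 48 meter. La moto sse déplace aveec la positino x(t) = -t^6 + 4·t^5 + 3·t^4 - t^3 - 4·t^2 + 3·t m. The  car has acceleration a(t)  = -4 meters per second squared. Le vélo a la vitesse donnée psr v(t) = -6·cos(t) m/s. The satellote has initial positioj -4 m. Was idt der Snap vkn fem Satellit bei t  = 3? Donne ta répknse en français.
Pour résoudre ceci, nous devons prendre 3 dérivées de notre équation de la vitesse v(t) = -10·t^4 - 8·t^3 - 3·t^2 + 1. En dérivant la vitesse, nous obtenons l'accélération: a(t) = -40·t^3 - 24·t^2 - 6·t. En dérivant l'accélération, nous obtenons le jerk: j(t) = -120·t^2 - 48·t - 6. En dérivant le jerk, nous obtenons le snap: s(t) = -240·t - 48. En utilisant s(t) = -240·t - 48 et en substituant t = 3, nous trouvons s = -768.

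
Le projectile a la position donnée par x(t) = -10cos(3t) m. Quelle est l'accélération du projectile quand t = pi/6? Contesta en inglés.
We must differentiate our position equation x(t) = -10·cos(3·t) 2 times. The derivative of position gives velocity: v(t) = 30·sin(3·t). Taking d/dt of v(t), we find a(t) = 90·cos(3·t). Using a(t) = 90·cos(3·t) and substituting t = pi/6, we find a = 0.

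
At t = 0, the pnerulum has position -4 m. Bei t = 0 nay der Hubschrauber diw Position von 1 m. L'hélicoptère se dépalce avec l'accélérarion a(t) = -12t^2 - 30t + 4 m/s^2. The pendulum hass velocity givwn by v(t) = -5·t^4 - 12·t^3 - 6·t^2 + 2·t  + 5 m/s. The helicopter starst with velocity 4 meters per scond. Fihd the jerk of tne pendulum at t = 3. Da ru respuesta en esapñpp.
Debemos derivar nuestra ecuación de la velocidad v(t) = -5·t^4 - 12·t^3 - 6·t^2 + 2·t + 5 2 veces. Derivando la velocidad, obtenemos la aceleración: a(t) = -20·t^3 - 36·t^2 - 12·t + 2. La derivada de la aceleración da la sacudida: j(t) = -60·t^2 - 72·t - 12. De la ecuación de la sacudida j(t) = -60·t^2 - 72·t - 12, sustituimos t = 3 para obtener j = -768.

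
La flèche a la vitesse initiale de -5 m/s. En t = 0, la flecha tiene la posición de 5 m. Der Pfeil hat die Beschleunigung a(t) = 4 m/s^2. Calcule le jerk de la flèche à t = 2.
En partant de l'accélération a(t) = 4, nous prenons 1 dérivée. En dérivant l'accélération, nous obtenons le jerk: j(t) = 0. Nous avons le jerk j(t) = 0. En substituant t = 2: j(2) = 0.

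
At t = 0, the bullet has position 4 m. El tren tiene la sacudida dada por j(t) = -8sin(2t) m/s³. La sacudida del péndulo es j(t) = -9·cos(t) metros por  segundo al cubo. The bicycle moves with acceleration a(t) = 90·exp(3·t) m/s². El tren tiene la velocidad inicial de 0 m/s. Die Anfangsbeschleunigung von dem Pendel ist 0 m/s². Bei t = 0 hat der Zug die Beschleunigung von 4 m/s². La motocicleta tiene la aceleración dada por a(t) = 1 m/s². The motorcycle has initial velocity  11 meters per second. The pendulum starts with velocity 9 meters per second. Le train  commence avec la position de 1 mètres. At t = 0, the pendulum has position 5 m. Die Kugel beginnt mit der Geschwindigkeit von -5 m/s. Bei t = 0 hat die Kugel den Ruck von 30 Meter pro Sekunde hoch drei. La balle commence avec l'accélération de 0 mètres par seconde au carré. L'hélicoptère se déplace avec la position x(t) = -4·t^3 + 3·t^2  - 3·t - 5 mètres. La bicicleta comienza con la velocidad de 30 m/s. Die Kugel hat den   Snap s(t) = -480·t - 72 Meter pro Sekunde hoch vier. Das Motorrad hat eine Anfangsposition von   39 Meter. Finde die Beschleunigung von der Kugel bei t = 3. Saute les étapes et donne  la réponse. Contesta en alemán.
Die Antwort ist -2394.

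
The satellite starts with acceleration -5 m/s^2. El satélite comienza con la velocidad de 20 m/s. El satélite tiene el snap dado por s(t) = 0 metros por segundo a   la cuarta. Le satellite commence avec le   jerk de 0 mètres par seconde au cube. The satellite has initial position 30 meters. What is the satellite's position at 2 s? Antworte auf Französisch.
En partant du snap s(t) = 0, nous prenons 4 primitives. La primitive du snap est le jerk. En utilisant j(0) = 0, nous obtenons j(t) = 0. En intégrant le jerk et en utilisant la condition initiale a(0) = -5, nous obtenons a(t) = -5. En prenant ∫a(t)dt et en appliquant v(0) = 20, nous trouvons v(t) = 20 - 5·t. L'intégrale de la vitesse, avec x(0) = 30, donne la position: x(t) = -5·t^2/2 + 20·t + 30. En utilisant x(t) = -5·t^2/2 + 20·t + 30 et en substituant t = 2, nous trouvons x = 60.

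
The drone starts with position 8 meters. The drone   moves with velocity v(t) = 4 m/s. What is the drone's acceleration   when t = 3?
To solve this, we need to take 1 derivative of our velocity equation v(t) = 4. Differentiating velocity, we get acceleration: a(t) = 0. We have acceleration a(t) = 0. Substituting t = 3: a(3) = 0.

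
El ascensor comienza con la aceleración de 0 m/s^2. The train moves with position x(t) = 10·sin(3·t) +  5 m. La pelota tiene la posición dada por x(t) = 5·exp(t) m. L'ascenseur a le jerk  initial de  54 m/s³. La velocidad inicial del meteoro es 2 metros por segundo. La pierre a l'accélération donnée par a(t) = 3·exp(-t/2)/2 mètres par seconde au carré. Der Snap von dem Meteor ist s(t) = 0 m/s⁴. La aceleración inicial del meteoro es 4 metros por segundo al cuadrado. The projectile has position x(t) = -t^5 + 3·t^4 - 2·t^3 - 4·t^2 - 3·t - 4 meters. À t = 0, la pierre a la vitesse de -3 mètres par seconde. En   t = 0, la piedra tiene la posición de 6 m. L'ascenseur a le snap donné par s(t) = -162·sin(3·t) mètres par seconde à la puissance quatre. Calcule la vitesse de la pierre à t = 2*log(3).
Nous devons trouver la primitive de notre équation de l'accélération a(t) = 3·exp(-t/2)/2 1 fois. En prenant ∫a(t)dt et en appliquant v(0) = -3, nous trouvons v(t) = -3·exp(-t/2). De l'équation de la vitesse v(t) = -3·exp(-t/2), nous substituons t = 2*log(3) pour obtenir v = -1.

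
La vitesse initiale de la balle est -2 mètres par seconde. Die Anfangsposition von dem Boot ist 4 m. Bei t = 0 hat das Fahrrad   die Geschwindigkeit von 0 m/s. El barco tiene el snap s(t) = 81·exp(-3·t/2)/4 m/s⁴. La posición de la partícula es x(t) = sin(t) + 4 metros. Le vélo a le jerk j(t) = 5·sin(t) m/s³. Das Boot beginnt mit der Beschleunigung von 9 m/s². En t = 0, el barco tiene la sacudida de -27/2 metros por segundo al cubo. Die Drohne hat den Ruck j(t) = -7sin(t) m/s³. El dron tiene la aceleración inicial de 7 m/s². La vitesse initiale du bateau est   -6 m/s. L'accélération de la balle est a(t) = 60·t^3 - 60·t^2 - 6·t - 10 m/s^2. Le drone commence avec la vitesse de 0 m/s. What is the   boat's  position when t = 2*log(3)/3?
To solve this, we need to take 4 integrals of our snap equation s(t) = 81·exp(-3·t/2)/4. Finding the antiderivative of s(t) and using j(0) = -27/2: j(t) = -27·exp(-3·t/2)/2. Finding the integral of j(t) and using a(0) = 9: a(t) = 9·exp(-3·t/2). Taking ∫a(t)dt and applying v(0) = -6, we find v(t) = -6·exp(-3·t/2). The integral of velocity is position. Using x(0) = 4, we get x(t) = 4·exp(-3·t/2). We have position x(t) = 4·exp(-3·t/2). Substituting t = 2*log(3)/3: x(2*log(3)/3) = 4/3.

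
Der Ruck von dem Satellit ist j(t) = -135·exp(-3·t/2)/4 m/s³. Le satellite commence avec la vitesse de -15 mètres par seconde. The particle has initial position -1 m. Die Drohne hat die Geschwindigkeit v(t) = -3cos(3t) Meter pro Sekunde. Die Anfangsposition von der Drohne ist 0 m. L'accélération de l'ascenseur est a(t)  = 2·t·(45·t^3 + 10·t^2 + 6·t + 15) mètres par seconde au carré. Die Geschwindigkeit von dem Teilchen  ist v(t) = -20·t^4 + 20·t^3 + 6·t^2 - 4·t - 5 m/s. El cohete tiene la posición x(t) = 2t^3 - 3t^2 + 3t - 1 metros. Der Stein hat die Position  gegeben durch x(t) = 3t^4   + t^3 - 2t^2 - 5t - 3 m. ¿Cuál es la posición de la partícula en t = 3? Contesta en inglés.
We need to integrate our velocity equation v(t) = -20·t^4 + 20·t^3 + 6·t^2 - 4·t - 5 1 time. The integral of velocity, with x(0) = -1, gives position: x(t) = -4·t^5 + 5·t^4 + 2·t^3 - 2·t^2 - 5·t - 1. Using x(t) = -4·t^5 + 5·t^4 + 2·t^3 - 2·t^2 - 5·t - 1 and substituting t = 3, we find x = -547.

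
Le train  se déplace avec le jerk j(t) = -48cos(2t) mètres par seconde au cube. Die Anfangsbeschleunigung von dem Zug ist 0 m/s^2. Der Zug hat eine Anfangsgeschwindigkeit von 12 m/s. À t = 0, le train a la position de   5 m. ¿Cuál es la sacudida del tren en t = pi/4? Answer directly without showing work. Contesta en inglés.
At t = pi/4, j = 0.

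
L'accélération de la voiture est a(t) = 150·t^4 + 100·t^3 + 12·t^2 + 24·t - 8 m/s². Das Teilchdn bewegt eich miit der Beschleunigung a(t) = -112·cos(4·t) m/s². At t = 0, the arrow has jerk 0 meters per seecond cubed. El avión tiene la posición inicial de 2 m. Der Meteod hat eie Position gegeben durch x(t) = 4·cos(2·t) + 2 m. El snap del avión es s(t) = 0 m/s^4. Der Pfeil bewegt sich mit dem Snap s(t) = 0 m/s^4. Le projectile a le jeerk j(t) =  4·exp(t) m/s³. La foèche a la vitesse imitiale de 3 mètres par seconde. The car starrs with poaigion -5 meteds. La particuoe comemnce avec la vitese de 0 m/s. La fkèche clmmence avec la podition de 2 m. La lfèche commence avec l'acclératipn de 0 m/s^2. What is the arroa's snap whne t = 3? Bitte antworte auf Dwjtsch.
Wir haben den Snap s(t) = 0. Durch Einsetzen von t = 3: s(3) = 0.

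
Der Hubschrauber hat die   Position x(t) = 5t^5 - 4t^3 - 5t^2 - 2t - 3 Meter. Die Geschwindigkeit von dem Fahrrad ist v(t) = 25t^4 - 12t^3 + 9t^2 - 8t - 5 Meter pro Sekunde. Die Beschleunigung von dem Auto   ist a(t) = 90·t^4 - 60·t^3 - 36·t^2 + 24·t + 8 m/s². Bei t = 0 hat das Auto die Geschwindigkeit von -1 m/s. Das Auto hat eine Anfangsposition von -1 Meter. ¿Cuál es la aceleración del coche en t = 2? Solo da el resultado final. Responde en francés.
a(2) = 872.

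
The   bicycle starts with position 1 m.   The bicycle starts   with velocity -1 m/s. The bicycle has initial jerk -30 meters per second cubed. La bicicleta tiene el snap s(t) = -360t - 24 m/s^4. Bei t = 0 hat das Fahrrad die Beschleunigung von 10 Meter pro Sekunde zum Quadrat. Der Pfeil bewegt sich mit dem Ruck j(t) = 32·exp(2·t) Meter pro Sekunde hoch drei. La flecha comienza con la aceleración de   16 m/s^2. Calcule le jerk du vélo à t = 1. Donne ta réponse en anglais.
To find the answer, we compute 1 integral of s(t) = -360·t - 24. The antiderivative of snap, with j(0) = -30, gives jerk: j(t) = -180·t^2 - 24·t - 30. From the given jerk equation j(t) = -180·t^2 - 24·t - 30, we substitute t = 1 to get j = -234.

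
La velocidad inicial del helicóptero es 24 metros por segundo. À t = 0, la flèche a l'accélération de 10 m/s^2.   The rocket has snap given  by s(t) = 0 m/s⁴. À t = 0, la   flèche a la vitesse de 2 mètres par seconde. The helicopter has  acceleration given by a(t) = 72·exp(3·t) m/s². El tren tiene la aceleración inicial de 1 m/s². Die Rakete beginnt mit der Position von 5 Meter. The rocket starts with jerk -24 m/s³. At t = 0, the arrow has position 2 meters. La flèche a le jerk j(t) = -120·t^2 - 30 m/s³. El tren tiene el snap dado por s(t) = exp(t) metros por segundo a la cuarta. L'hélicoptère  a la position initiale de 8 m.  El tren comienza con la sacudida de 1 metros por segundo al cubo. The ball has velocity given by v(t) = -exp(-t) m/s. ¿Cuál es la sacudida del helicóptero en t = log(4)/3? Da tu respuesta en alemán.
Wir müssen unsere Gleichung für die Beschleunigung a(t) = 72·exp(3·t) 1-mal ableiten. Durch Ableiten von der Beschleunigung erhalten wir den Ruck: j(t) = 216·exp(3·t). Wir haben den Ruck j(t) = 216·exp(3·t). Durch Einsetzen von t = log(4)/3: j(log(4)/3) = 864.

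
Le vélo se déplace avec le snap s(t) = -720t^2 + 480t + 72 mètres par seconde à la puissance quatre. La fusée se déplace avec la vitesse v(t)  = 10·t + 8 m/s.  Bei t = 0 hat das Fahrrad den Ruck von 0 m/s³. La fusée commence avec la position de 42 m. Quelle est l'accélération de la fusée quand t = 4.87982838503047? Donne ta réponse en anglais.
We must differentiate our velocity equation v(t) = 10·t + 8 1 time. Taking d/dt of v(t), we find a(t) = 10. From the given acceleration equation a(t) = 10, we substitute t = 4.87982838503047 to get a = 10.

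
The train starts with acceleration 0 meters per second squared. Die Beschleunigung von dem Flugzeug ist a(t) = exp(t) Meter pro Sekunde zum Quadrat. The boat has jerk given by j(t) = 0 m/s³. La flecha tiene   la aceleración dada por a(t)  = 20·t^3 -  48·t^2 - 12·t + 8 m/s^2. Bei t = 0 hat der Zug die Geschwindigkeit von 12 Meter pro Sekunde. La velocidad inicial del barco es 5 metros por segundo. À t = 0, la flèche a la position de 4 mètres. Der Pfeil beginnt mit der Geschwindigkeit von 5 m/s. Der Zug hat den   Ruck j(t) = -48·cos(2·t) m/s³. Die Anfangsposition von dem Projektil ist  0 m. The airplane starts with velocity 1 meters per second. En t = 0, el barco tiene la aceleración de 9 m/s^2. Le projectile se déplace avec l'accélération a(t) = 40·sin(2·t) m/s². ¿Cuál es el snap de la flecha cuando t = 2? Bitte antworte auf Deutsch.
Ausgehend von der Beschleunigung a(t) = 20·t^3 - 48·t^2 - 12·t + 8, nehmen wir 2 Ableitungen. Die Ableitung von der Beschleunigung ergibt den Ruck: j(t) = 60·t^2 - 96·t - 12. Mit d/dt von j(t) finden wir s(t) = 120·t - 96. Wir haben den Snap s(t) = 120·t - 96. Durch Einsetzen von t = 2: s(2) = 144.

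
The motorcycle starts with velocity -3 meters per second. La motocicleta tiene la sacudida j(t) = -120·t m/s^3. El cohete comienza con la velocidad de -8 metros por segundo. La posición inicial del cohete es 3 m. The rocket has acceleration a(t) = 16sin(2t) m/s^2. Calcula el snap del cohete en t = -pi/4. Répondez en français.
Pour résoudre ceci, nous devons prendre 2 dérivées de notre équation de l'accélération a(t) = 16·sin(2·t). En dérivant l'accélération, nous obtenons le jerk: j(t) = 32·cos(2·t). La dérivée du jerk donne le snap: s(t) = -64·sin(2·t). De l'équation du snap s(t) = -64·sin(2·t), nous substituons t = -pi/4 pour obtenir s = 64.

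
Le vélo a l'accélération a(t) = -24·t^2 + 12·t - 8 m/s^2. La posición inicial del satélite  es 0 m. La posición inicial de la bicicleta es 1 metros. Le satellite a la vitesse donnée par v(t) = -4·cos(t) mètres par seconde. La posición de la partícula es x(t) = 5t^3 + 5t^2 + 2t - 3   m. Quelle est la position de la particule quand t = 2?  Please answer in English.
We have position x(t) = 5·t^3 + 5·t^2 + 2·t - 3. Substituting t = 2: x(2) = 61.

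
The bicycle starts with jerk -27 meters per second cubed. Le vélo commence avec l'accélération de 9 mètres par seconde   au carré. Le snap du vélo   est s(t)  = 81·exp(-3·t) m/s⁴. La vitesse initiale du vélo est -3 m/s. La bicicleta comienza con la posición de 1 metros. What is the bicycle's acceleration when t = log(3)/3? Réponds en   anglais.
We must find the integral of our snap equation s(t) = 81·exp(-3·t) 2 times. The integral of snap is jerk. Using j(0) = -27, we get j(t) = -27·exp(-3·t). Taking ∫j(t)dt and applying a(0) = 9, we find a(t) = 9·exp(-3·t). We have acceleration a(t) = 9·exp(-3·t). Substituting t = log(3)/3: a(log(3)/3) = 3.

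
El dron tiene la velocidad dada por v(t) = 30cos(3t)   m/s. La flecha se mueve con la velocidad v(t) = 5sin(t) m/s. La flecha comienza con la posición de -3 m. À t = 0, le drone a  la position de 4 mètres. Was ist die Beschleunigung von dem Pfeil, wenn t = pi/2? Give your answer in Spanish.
Para resolver esto, necesitamos tomar 1 derivada de nuestra ecuación de la velocidad v(t) = 5·sin(t). Tomando d/dt de v(t), encontramos a(t) = 5·cos(t). Usando a(t) = 5·cos(t) y sustituyendo t = pi/2, encontramos a = 0.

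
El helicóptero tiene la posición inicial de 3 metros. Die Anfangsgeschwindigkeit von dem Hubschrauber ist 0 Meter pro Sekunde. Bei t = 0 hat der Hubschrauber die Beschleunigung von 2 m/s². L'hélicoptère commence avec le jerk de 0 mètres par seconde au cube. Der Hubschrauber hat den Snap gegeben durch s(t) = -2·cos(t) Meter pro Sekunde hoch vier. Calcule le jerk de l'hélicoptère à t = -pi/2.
Nous devons intégrer notre équation du snap s(t) = -2·cos(t) 1 fois. En intégrant le snap et en utilisant la condition initiale j(0) = 0, nous obtenons j(t) = -2·sin(t). Nous avons le jerk j(t) = -2·sin(t). En substituant t = -pi/2: j(-pi/2) = 2.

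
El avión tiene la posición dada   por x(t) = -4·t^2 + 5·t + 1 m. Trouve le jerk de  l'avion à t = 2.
Nous devons dériver notre équation de la position x(t) = -4·t^2 + 5·t + 1 3 fois. La dérivée de la position donne la vitesse: v(t) = 5 - 8·t. La dérivée de la vitesse donne l'accélération: a(t) = -8. En prenant d/dt de a(t), nous trouvons j(t) = 0. De l'équation du jerk j(t) = 0, nous substituons t = 2 pour obtenir j = 0.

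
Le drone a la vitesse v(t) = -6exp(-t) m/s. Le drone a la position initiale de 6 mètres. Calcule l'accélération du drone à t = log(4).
Nous devons dériver notre équation de la vitesse v(t) = -6·exp(-t) 1 fois. En prenant d/dt de v(t), nous trouvons a(t) = 6·exp(-t). Nous avons l'accélération a(t) = 6·exp(-t). En substituant t = log(4): a(log(4)) = 3/2.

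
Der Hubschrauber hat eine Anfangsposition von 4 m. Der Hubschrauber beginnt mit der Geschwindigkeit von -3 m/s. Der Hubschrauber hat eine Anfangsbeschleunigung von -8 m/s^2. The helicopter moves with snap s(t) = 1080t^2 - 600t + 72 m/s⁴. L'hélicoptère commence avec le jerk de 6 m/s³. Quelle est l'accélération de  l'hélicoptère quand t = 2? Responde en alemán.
Ausgehend von dem Snap s(t) = 1080·t^2 - 600·t + 72, nehmen wir 2 Stammfunktionen. Mit ∫s(t)dt und Anwendung von j(0) = 6, finden wir j(t) = 360·t^3 - 300·t^2 + 72·t + 6. Das Integral von dem Ruck, mit a(0) = -8, ergibt die Beschleunigung: a(t) = 90·t^4 - 100·t^3 + 36·t^2 + 6·t - 8. Aus der Gleichung für die Beschleunigung a(t) = 90·t^4 - 100·t^3 + 36·t^2 + 6·t - 8, setzen wir t = 2 ein und erhalten a = 788.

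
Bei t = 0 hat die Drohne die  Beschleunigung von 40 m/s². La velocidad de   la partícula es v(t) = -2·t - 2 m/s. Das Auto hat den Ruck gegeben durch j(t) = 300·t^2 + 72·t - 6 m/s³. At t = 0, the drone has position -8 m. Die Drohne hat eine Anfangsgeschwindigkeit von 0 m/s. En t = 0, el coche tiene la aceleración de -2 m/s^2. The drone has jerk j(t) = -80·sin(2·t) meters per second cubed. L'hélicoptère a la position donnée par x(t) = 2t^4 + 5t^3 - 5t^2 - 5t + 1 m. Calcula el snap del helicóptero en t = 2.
Para resolver esto, necesitamos tomar 4 derivadas de nuestra ecuación de la posición x(t) = 2·t^4 + 5·t^3 - 5·t^2 - 5·t + 1. Derivando la posición, obtenemos la velocidad: v(t) = 8·t^3 + 15·t^2 - 10·t - 5. Tomando d/dt de v(t), encontramos a(t) = 24·t^2 + 30·t - 10. Tomando d/dt de a(t), encontramos j(t) = 48·t + 30. Derivando la sacudida, obtenemos el snap: s(t) = 48. Usando s(t) = 48 y sustituyendo t = 2, encontramos s = 48.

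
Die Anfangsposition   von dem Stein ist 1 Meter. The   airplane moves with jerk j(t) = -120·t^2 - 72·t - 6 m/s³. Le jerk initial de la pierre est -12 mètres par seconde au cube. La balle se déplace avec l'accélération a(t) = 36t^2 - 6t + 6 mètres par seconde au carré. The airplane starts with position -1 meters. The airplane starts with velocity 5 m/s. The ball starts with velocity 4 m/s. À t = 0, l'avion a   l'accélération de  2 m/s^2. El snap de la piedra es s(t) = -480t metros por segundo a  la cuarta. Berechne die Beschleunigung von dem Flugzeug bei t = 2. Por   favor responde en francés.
Pour résoudre ceci, nous devons prendre 1 primitive de notre équation du jerk j(t) = -120·t^2 - 72·t - 6. L'intégrale du jerk est l'accélération. En utilisant a(0) = 2, nous obtenons a(t) = -40·t^3 - 36·t^2 - 6·t + 2. De l'équation de l'accélération a(t) = -40·t^3 - 36·t^2 - 6·t + 2, nous substituons t = 2 pour obtenir a = -474.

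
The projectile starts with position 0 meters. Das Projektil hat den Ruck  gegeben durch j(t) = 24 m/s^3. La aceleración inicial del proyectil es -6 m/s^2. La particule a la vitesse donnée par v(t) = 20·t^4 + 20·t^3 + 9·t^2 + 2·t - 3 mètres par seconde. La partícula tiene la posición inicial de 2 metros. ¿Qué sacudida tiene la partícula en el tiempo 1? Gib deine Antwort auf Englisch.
We must differentiate our velocity equation v(t) = 20·t^4 + 20·t^3 + 9·t^2 + 2·t - 3 2 times. Differentiating velocity, we get acceleration: a(t) = 80·t^3 + 60·t^2 + 18·t + 2. The derivative of acceleration gives jerk: j(t) = 240·t^2 + 120·t + 18. From the given jerk equation j(t) = 240·t^2 + 120·t + 18, we substitute t = 1 to get j = 378.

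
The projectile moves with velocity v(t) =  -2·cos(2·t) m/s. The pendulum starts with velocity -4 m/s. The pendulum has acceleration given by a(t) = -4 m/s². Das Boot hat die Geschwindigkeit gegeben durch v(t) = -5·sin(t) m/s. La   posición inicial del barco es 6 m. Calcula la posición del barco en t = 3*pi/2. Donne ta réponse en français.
Nous devons intégrer notre équation de la vitesse v(t) = -5·sin(t) 1 fois. En prenant ∫v(t)dt et en appliquant x(0) = 6, nous trouvons x(t) = 5·cos(t) + 1. En utilisant x(t) = 5·cos(t) + 1 et en substituant t = 3*pi/2, nous trouvons x = 1.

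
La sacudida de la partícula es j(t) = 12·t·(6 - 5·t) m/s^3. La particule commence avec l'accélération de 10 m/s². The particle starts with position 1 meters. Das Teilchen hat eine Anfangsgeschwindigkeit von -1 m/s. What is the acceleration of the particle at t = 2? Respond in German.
Um dies zu lösen, müssen wir 1 Stammfunktion unserer Gleichung für den Ruck j(t) = 12·t·(6 - 5·t) finden. Das Integral von dem Ruck, mit a(0) = 10, ergibt die Beschleunigung: a(t) = -20·t^3 + 36·t^2 + 10. Mit a(t) = -20·t^3 + 36·t^2 + 10 und Einsetzen von t = 2, finden wir a = -6.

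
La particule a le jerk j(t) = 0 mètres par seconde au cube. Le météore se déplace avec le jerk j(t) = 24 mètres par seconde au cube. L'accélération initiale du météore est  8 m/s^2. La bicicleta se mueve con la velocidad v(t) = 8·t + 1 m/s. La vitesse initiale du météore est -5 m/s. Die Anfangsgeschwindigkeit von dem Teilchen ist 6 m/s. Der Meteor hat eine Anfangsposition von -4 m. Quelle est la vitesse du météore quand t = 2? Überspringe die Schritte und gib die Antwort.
La vitesse à t = 2 est v = 59.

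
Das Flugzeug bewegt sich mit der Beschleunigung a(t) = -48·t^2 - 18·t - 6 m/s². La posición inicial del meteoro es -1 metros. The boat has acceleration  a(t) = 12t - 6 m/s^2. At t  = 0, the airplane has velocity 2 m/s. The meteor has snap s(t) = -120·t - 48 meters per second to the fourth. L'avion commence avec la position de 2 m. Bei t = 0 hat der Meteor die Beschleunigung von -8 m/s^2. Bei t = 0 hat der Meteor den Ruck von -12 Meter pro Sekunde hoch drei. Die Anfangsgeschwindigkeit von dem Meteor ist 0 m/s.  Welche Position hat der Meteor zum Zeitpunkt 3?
Um dies zu lösen, müssen wir 4 Integrale unserer Gleichung für den Snap s(t) = -120·t - 48 finden. Durch Integration von dem Snap und Verwendung der Anfangsbedingung j(0) = -12, erhalten wir j(t) = -60·t^2 - 48·t - 12. Die Stammfunktion von dem Ruck, mit a(0) = -8, ergibt die Beschleunigung: a(t) = -20·t^3 - 24·t^2 - 12·t - 8. Das Integral von der Beschleunigung, mit v(0) = 0, ergibt die Geschwindigkeit: v(t) = t·(-5·t^3 - 8·t^2 - 6·t - 8). Die Stammfunktion von der Geschwindigkeit, mit x(0) = -1, ergibt die Position: x(t) = -t^5 - 2·t^4 - 2·t^3 - 4·t^2 - 1. Wir haben die Position x(t) = -t^5 - 2·t^4 - 2·t^3 - 4·t^2 - 1. Durch Einsetzen von t = 3: x(3) = -496.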